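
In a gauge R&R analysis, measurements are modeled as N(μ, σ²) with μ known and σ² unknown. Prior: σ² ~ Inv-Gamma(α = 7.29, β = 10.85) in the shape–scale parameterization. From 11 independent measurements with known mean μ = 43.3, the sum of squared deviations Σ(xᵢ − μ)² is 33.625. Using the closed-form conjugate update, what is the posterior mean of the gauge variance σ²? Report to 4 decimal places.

2.3463

With known mean μ and an Inverse-Gamma(α, β) prior on σ², the Normal likelihood is conjugate: posterior is Inv-Gamma(α + n/2, β + Σ(xᵢ−μ)²/2).
Posterior: Inv-Gamma(7.29 + 11/2, 10.85 + 33.625/2) = Inv-Gamma(12.79, 27.6625).
E[σ²|data] = β/(α−1) = 27.6625/11.79 = 2.3463.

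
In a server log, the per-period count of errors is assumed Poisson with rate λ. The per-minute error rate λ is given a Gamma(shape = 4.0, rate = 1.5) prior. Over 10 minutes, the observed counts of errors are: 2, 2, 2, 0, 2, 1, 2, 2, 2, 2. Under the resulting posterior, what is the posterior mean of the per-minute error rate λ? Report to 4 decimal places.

1.8261

With a Gamma(shape α, rate β) prior, the Poisson likelihood is conjugate: the posterior is Gamma(α + ΣXᵢ, β + n).
Sum of counts S = 17 over n = 10 minutes.
Posterior: Gamma(α+S, β+n) = Gamma(4.0+17, 1.5+10) = Gamma(21.0, 11.5).
Posterior mean = α/β = 21.0/11.5 = 1.8261.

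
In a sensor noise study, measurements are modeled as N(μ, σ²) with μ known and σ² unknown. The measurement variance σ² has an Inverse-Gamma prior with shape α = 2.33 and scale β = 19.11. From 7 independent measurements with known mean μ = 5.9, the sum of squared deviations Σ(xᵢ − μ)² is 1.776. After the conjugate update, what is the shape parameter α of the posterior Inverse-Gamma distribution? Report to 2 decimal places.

5.83

With known mean μ and an Inverse-Gamma(α, β) prior on σ², the Normal likelihood is conjugate: posterior is Inv-Gamma(α + n/2, β + Σ(xᵢ−μ)²/2).
Posterior: Inv-Gamma(2.33 + 7/2, 19.11 + 1.776/2) = Inv-Gamma(5.83, 19.9980).
Posterior α = 5.83.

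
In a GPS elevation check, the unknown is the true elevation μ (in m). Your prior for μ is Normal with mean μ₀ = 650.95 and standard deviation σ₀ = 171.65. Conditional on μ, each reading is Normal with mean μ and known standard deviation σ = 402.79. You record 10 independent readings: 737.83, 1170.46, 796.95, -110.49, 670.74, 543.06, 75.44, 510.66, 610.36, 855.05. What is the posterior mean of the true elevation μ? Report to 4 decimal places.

609.0680

For Normal data with known variance σ², a Normal(μ₀, σ₀²) prior on μ is conjugate. Posterior precision = 1/σ₀² + n/σ²; posterior mean is the precision-weighted average of μ₀ and x̄.
Σxᵢ = 737.83 + 1170.46 + 796.95 + (-110.49) + 670.74 + 543.06 + 75.44 + 510.66 + 610.36 + 855.05 = 5860.06, so n·x̄ = 5860.06.
σ₀² = 171.65² = 29463.7225, σ² = 402.79² = 162239.7841; σ² + n·σ₀² = 162239.7841 + 10·29463.7225 = 456877.0091.
Posterior mean = (μ₀/σ₀² + n·x̄/σ²)/(1/σ₀² + n/σ²) = (σ²·μ₀ + σ₀²·n·x̄)/(σ² + n·σ₀²) = (162239.7841·650.95 + 29463.7225·5860.06)/456877.0091 = 278269169.133245/456877.0091 = 609.0680.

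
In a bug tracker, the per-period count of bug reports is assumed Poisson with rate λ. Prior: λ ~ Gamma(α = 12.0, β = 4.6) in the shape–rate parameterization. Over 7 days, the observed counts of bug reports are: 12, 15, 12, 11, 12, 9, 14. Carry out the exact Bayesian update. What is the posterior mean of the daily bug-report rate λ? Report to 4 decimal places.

With a Gamma(shape α, rate β) prior, the Poisson likelihood is conjugate: the posterior is Gamma(α + ΣXᵢ, β + n).
Sum of counts S = 85 over n = 7 days.
Posterior: Gamma(α+S, β+n) = Gamma(12.0+85, 4.6+7) = Gamma(97.0, 11.6).
Posterior mean = α/β = 97.0/11.6 = 8.3621.

8.3621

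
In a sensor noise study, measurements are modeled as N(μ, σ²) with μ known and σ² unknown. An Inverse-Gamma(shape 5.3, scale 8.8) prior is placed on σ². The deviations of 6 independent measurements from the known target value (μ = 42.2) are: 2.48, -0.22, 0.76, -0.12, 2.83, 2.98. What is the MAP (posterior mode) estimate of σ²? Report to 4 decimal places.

2.2194

With known mean μ and an Inverse-Gamma(α, β) prior on σ², the Normal likelihood is conjugate: posterior is Inv-Gamma(α + n/2, β + Σ(xᵢ−μ)²/2).
Σ(xᵢ−μ)² = (2.48)² + (-0.22)² + (0.76)² + (-0.12)² + (2.83)² + (2.98)² = 23.6801.
Posterior: Inv-Gamma(5.3 + 6/2, 8.8 + 23.6801/2) = Inv-Gamma(8.30, 20.64005).
Mode = β/(α+1) = 20.64005/9.30 = 2.2194.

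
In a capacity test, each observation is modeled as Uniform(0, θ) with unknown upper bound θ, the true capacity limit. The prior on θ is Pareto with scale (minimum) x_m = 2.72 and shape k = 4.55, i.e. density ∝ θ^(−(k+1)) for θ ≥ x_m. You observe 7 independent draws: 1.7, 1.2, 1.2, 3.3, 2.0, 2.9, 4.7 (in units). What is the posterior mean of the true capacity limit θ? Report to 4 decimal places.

5.1455

A Pareto(scale x_m, shape k) prior on the upper bound θ of Uniform(0, θ) is conjugate: posterior is Pareto(max(x_m, max xᵢ), k + n).
Sample maximum = 4.7; prior scale x_m = 2.72 → posterior scale = max = 4.70.
Posterior shape = 4.55 + 7 = 11.55.
E[θ|data] = k·x_m/(k−1) = 11.55·4.70/10.55 = 5.1455.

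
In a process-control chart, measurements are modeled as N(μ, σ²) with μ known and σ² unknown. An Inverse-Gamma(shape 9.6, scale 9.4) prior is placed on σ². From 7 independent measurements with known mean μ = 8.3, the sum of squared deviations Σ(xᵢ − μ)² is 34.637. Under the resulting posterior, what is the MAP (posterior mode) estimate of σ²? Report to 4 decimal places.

1.8949

With known mean μ and an Inverse-Gamma(α, β) prior on σ², the Normal likelihood is conjugate: posterior is Inv-Gamma(α + n/2, β + Σ(xᵢ−μ)²/2).
Posterior: Inv-Gamma(9.6 + 7/2, 9.4 + 34.637/2) = Inv-Gamma(13.10, 26.7185).
Mode = β/(α+1) = 26.7185/14.10 = 1.8949.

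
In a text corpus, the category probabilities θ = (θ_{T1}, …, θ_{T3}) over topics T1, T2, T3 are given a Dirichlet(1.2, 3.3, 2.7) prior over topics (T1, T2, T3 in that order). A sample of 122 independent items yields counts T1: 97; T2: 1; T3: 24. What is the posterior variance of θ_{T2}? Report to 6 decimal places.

The Dirichlet prior is conjugate to the Multinomial likelihood: each posterior αⱼ = prior αⱼ + observed count nⱼ.
Posterior concentration: (98.2, 4.3, 26.7), total = 129.2.
Var[θ_j] = α_j(Σα−α_j)/((Σα)²(Σα+1)) = 4.3·124.9/(129.2²·130.2) = 0.000247.

0.000247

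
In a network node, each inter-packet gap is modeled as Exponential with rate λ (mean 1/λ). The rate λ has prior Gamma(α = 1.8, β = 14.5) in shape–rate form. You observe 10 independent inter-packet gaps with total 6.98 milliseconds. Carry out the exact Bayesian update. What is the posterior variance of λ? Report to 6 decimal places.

0.025575

With a Gamma(shape α, rate β) prior on the exponential rate λ, the posterior after n observations with total T = Σxᵢ is Gamma(α+n, β+T).
Posterior: Gamma(1.8+10, 14.5+6.98) = Gamma(11.8, 21.48).
Var = α/β² = 0.025575.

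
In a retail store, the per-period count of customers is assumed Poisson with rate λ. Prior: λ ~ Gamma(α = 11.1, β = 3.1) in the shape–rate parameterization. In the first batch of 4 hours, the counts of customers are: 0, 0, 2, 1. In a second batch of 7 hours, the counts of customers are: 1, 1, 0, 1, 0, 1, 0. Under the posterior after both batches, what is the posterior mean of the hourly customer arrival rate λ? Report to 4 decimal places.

1.2837

With a Gamma(shape α, rate β) prior, the Poisson likelihood is conjugate: the posterior is Gamma(α + ΣXᵢ, β + n).
Batch 1: sum of counts S = 3 over n = 4 hours.
After batch 1: Gamma(α+S, β+n) = Gamma(11.1+3, 3.1+4) = Gamma(14.1, 7.1).
Batch 2: sum of counts S = 4 over n = 7 hours.
After batch 2: Gamma(α+S, β+n) = Gamma(14.1+4, 7.1+7) = Gamma(18.1, 14.1).
Posterior mean = α/β = 18.1/14.1 = 1.2837.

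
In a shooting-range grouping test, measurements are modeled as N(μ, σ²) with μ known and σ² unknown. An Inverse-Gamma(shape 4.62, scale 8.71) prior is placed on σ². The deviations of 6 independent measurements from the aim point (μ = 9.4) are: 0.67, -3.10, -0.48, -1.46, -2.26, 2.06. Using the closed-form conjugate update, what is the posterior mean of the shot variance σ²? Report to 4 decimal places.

With known mean μ and an Inverse-Gamma(α, β) prior on σ², the Normal likelihood is conjugate: posterior is Inv-Gamma(α + n/2, β + Σ(xᵢ−μ)²/2).
Σ(xᵢ−μ)² = (0.67)² + (-3.10)² + (-0.48)² + (-1.46)² + (-2.26)² + (2.06)² = 21.7721.
Posterior: Inv-Gamma(4.62 + 6/2, 8.71 + 21.7721/2) = Inv-Gamma(7.62, 19.59605).
E[σ²|data] = β/(α−1) = 19.59605/6.62 = 2.9601.

2.9601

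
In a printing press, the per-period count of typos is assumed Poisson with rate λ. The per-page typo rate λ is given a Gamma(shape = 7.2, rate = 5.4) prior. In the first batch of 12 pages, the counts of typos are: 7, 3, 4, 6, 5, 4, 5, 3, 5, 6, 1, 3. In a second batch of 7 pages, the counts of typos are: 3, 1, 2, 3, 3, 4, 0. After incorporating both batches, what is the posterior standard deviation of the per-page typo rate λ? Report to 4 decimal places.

With a Gamma(shape α, rate β) prior, the Poisson likelihood is conjugate: the posterior is Gamma(α + ΣXᵢ, β + n).
Batch 1: sum of counts S = 52 over n = 12 pages.
After batch 1: Gamma(α+S, β+n) = Gamma(7.2+52, 5.4+12) = Gamma(59.2, 17.4).
Batch 2: sum of counts S = 16 over n = 7 pages.
After batch 2: Gamma(α+S, β+n) = Gamma(59.2+16, 17.4+7) = Gamma(75.2, 24.4).
SD = √α/β = √75.2/24.4 = 0.3554.

0.3554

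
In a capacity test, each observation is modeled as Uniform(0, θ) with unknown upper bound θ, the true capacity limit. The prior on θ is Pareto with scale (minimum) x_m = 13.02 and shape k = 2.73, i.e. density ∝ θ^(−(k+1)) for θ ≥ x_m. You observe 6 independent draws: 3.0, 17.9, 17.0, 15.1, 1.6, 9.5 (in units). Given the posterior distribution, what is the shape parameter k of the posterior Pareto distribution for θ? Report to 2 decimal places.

8.73

A Pareto(scale x_m, shape k) prior on the upper bound θ of Uniform(0, θ) is conjugate: posterior is Pareto(max(x_m, max xᵢ), k + n).
Sample maximum = 17.9; prior scale x_m = 13.02 → posterior scale = max = 17.90.
Posterior shape = 2.73 + 6 = 8.73.
Posterior shape k = 8.73.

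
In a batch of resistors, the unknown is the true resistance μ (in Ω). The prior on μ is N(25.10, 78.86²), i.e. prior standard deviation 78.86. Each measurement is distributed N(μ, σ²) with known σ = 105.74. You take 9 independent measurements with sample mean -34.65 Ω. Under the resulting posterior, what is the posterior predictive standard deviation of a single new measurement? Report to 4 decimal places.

For Normal data with known variance σ², a Normal(μ₀, σ₀²) prior on μ is conjugate. Posterior precision = 1/σ₀² + n/σ²; posterior mean is the precision-weighted average of μ₀ and x̄.
σ₀² = 78.86² = 6218.8996, σ² = 105.74² = 11180.9476; σ² + n·σ₀² = 11180.9476 + 9·6218.8996 = 67151.044.
Posterior precision = 1/σ₀² + n/σ² = 1/6218.8996 + 9/11180.9476 = (σ² + n·σ₀²)/(σ₀²σ²) = 67151.044/(6218.8996·11180.9476); posterior variance σₙ² = σ₀²σ²/(σ² + n·σ₀²) = 6218.8996·11180.9476/67151.044 = 1035.474453.
Predictive variance for one new observation = σₙ² + σ² = 6218.8996·11180.9476/67151.044 + 11180.9476 = σ²·(σ₀² + 67151.044)/67151.044 = 11180.9476·73369.9436/67151.044 = 12216.422053; SD = √(11180.9476·73369.9436/67151.044) = 110.5279.

110.5279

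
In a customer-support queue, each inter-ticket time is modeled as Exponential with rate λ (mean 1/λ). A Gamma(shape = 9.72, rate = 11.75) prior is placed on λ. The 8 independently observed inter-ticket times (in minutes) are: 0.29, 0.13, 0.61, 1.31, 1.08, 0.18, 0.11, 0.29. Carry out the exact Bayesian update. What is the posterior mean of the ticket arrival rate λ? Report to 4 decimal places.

With a Gamma(shape α, rate β) prior on the exponential rate λ, the posterior after n observations with total T = Σxᵢ is Gamma(α+n, β+T).
Sum of observations T = 4.00 minutes; n = 8.
Posterior: Gamma(9.72+8, 11.75+4.00) = Gamma(17.72, 15.75).
Posterior mean of λ = α/β = 17.72/15.75 = 1.1251.

1.1251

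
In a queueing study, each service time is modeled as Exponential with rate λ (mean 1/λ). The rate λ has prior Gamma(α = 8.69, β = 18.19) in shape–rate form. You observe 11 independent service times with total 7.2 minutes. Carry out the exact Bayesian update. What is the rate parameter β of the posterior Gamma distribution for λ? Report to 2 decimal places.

25.39

With a Gamma(shape α, rate β) prior on the exponential rate λ, the posterior after n observations with total T = Σxᵢ is Gamma(α+n, β+T).
Posterior: Gamma(8.69+11, 18.19+7.2) = Gamma(19.69, 25.39).
Posterior β = 25.39.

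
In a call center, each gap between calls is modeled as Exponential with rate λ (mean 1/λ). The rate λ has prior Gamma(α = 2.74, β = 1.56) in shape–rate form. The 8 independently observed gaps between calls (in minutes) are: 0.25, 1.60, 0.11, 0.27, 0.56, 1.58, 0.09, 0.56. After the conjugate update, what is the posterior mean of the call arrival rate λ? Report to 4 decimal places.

With a Gamma(shape α, rate β) prior on the exponential rate λ, the posterior after n observations with total T = Σxᵢ is Gamma(α+n, β+T).
Sum of observations T = 5.02 minutes; n = 8.
Posterior: Gamma(2.74+8, 1.56+5.02) = Gamma(10.74, 6.58).
Posterior mean of λ = α/β = 10.74/6.58 = 1.6322.

1.6322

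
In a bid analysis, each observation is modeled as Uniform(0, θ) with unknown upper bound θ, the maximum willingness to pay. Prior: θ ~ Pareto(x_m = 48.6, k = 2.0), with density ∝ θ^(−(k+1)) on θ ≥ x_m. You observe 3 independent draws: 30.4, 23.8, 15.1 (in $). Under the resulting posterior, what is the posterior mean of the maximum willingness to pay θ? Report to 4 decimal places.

60.7500

A Pareto(scale x_m, shape k) prior on the upper bound θ of Uniform(0, θ) is conjugate: posterior is Pareto(max(x_m, max xᵢ), k + n).
Sample maximum = 30.4; prior scale x_m = 48.6 → posterior scale = max = 48.6.
Posterior shape = 2.0 + 3 = 5.0.
E[θ|data] = k·x_m/(k−1) = 5.0·48.6/4.0 = 60.7500.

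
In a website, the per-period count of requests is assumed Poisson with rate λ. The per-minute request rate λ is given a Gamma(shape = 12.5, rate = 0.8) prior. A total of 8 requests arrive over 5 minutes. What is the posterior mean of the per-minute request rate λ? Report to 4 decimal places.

3.5345

With a Gamma(shape α, rate β) prior, the Poisson likelihood is conjugate: the posterior is Gamma(α + ΣXᵢ, β + n).
Posterior: Gamma(α+S, β+n) = Gamma(12.5+8, 0.8+5) = Gamma(20.5, 5.8).
Posterior mean = α/β = 20.5/5.8 = 3.5345.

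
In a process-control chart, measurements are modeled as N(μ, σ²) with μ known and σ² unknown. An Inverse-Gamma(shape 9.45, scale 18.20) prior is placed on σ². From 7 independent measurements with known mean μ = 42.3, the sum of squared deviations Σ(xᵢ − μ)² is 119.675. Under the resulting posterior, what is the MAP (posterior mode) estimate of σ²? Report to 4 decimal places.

With known mean μ and an Inverse-Gamma(α, β) prior on σ², the Normal likelihood is conjugate: posterior is Inv-Gamma(α + n/2, β + Σ(xᵢ−μ)²/2).
Posterior: Inv-Gamma(9.45 + 7/2, 18.20 + 119.675/2) = Inv-Gamma(12.95, 78.0375).
Mode = β/(α+1) = 78.0375/13.95 = 5.5941.

5.5941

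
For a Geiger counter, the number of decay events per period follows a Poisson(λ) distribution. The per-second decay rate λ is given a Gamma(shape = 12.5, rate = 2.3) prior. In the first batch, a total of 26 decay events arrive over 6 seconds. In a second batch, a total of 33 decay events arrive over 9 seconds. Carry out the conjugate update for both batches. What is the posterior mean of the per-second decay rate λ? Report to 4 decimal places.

4.1329

With a Gamma(shape α, rate β) prior, the Poisson likelihood is conjugate: the posterior is Gamma(α + ΣXᵢ, β + n).
After batch 1: Gamma(α+S, β+n) = Gamma(12.5+26, 2.3+6) = Gamma(38.5, 8.3).
After batch 2: Gamma(α+S, β+n) = Gamma(38.5+33, 8.3+9) = Gamma(71.5, 17.3).
Posterior mean = α/β = 71.5/17.3 = 4.1329.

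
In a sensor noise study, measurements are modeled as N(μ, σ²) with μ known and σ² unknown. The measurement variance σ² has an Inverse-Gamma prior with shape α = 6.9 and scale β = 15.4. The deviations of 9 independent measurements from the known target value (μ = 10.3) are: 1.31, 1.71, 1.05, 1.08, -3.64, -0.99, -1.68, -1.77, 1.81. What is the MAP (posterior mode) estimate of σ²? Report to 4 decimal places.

With known mean μ and an Inverse-Gamma(α, β) prior on σ², the Normal likelihood is conjugate: posterior is Inv-Gamma(α + n/2, β + Σ(xᵢ−μ)²/2).
Σ(xᵢ−μ)² = (1.31)² + (1.71)² + (1.05)² + (1.08)² + (-3.64)² + (-0.99)² + (-1.68)² + (-1.77)² + (1.81)² = 30.3702.
Posterior: Inv-Gamma(6.9 + 9/2, 15.4 + 30.3702/2) = Inv-Gamma(11.40, 30.58510).
Mode = β/(α+1) = 30.58510/12.40 = 2.4665.

2.4665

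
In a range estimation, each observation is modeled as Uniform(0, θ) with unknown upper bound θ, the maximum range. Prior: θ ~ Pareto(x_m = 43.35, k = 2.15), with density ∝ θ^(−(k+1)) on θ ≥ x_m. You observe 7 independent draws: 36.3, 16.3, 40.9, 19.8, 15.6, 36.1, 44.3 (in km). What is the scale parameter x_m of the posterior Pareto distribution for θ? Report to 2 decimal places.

A Pareto(scale x_m, shape k) prior on the upper bound θ of Uniform(0, θ) is conjugate: posterior is Pareto(max(x_m, max xᵢ), k + n).
Sample maximum = 44.3; prior scale x_m = 43.35 → posterior scale = max = 44.30.
Posterior shape = 2.15 + 7 = 9.15.
Posterior scale x_m = 44.30.

44.30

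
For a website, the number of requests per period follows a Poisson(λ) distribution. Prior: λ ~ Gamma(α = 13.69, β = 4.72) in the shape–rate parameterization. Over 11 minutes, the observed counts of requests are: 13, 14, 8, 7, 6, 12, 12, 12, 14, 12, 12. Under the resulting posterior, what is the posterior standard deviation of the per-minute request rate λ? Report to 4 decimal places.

0.7410

With a Gamma(shape α, rate β) prior, the Poisson likelihood is conjugate: the posterior is Gamma(α + ΣXᵢ, β + n).
Sum of counts S = 122 over n = 11 minutes.
Posterior: Gamma(α+S, β+n) = Gamma(13.69+122, 4.72+11) = Gamma(135.69, 15.72).
SD = √α/β = √135.69/15.72 = 0.7410.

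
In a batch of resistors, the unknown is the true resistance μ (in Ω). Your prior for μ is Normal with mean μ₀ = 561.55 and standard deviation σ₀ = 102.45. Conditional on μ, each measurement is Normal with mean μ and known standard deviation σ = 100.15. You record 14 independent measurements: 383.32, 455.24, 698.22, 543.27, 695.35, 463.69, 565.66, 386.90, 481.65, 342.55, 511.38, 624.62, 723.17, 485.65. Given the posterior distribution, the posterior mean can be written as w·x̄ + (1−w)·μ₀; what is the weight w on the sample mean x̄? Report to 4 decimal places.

0.9361

For Normal data with known variance σ², a Normal(μ₀, σ₀²) prior on μ is conjugate. Posterior precision = 1/σ₀² + n/σ²; posterior mean is the precision-weighted average of μ₀ and x̄.
σ₀² = 102.45² = 10496.0025, σ² = 100.15² = 10030.0225. Prior precision 1/σ₀² = 1/10496.0025; data precision n/σ² = 14/10030.0225.
w = (n/σ²)/(1/σ₀² + n/σ²) = n·σ₀²/(σ² + n·σ₀²) = 14·10496.0025/(10030.0225 + 14·10496.0025) = 146944.035/156974.0575 = 0.9361.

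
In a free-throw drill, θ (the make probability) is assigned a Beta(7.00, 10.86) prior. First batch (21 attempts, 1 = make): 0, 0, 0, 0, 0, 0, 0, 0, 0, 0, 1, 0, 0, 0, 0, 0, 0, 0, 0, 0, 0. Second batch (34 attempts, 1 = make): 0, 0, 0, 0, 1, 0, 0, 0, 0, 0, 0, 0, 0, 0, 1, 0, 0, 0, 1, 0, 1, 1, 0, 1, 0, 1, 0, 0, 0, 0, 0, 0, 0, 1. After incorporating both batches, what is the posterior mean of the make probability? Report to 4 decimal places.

0.2196

The Beta prior is conjugate to a Binomial/Bernoulli likelihood; the update adds successes to α and failures to β.
After batch 1: Beta(7.00+1, 10.86+20) = Beta(8.00, 30.86).
After batch 2: Beta(8.00+8, 30.86+26) = Beta(16.00, 56.86).
Posterior mean = α/(α+β) = 16.00/72.86 = 0.2196.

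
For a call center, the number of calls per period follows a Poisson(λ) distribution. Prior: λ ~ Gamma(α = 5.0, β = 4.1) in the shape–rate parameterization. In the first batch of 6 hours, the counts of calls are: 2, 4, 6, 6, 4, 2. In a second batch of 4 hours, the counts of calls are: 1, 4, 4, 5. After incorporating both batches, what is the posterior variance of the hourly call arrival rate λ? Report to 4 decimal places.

0.2163

With a Gamma(shape α, rate β) prior, the Poisson likelihood is conjugate: the posterior is Gamma(α + ΣXᵢ, β + n).
Batch 1: sum of counts S = 24 over n = 6 hours.
After batch 1: Gamma(α+S, β+n) = Gamma(5.0+24, 4.1+6) = Gamma(29.0, 10.1).
Batch 2: sum of counts S = 14 over n = 4 hours.
After batch 2: Gamma(α+S, β+n) = Gamma(29.0+14, 10.1+4) = Gamma(43.0, 14.1).
Var = α/β² = 43.0/14.1² = 0.2163.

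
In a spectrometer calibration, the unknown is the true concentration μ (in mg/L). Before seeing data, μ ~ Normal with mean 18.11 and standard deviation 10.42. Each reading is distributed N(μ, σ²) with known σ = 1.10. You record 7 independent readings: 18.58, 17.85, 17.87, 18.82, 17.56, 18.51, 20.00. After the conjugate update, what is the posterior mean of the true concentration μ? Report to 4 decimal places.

For Normal data with known variance σ², a Normal(μ₀, σ₀²) prior on μ is conjugate. Posterior precision = 1/σ₀² + n/σ²; posterior mean is the precision-weighted average of μ₀ and x̄.
Σxᵢ = 18.58 + 17.85 + 17.87 + 18.82 + 17.56 + 18.51 + 20.00 = 129.19, so n·x̄ = 129.19.
σ₀² = 10.42² = 108.5764, σ² = 1.10² = 1.21; σ² + n·σ₀² = 1.21 + 7·108.5764 = 761.2448.
Posterior mean = (μ₀/σ₀² + n·x̄/σ²)/(1/σ₀² + n/σ²) = (σ²·μ₀ + σ₀²·n·x̄)/(σ² + n·σ₀²) = (1.21·18.11 + 108.5764·129.19)/761.2448 = 14048.898216/761.2448 = 18.4552.

18.4552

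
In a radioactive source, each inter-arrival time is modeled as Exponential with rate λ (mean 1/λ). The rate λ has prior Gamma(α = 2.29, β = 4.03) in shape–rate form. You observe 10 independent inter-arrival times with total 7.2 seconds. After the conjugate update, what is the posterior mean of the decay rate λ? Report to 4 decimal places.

1.0944

With a Gamma(shape α, rate β) prior on the exponential rate λ, the posterior after n observations with total T = Σxᵢ is Gamma(α+n, β+T).
Posterior: Gamma(2.29+10, 4.03+7.2) = Gamma(12.29, 11.23).
Posterior mean of λ = α/β = 12.29/11.23 = 1.0944.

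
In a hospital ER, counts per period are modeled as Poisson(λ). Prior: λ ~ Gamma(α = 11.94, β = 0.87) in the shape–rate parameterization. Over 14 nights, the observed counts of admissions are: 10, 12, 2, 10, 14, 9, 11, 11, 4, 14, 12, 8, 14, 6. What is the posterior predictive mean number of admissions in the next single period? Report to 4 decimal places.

With a Gamma(shape α, rate β) prior, the Poisson likelihood is conjugate: the posterior is Gamma(α + ΣXᵢ, β + n).
Sum of counts S = 137 over n = 14 nights.
Posterior: Gamma(α+S, β+n) = Gamma(11.94+137, 0.87+14) = Gamma(148.94, 14.87).
The predictive distribution for one future period is NegBinom with mean α/β = 10.0161.

10.0161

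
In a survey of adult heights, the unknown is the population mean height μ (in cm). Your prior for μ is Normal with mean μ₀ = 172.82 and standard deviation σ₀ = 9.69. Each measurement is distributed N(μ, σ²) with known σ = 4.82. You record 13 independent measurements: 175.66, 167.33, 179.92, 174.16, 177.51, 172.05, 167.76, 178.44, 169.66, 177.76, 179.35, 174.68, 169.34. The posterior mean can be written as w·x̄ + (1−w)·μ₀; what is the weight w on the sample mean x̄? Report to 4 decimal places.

0.9813

For Normal data with known variance σ², a Normal(μ₀, σ₀²) prior on μ is conjugate. Posterior precision = 1/σ₀² + n/σ²; posterior mean is the precision-weighted average of μ₀ and x̄.
σ₀² = 9.69² = 93.8961, σ² = 4.82² = 23.2324. Prior precision 1/σ₀² = 1/93.8961; data precision n/σ² = 13/23.2324.
w = (n/σ²)/(1/σ₀² + n/σ²) = n·σ₀²/(σ² + n·σ₀²) = 13·93.8961/(23.2324 + 13·93.8961) = 1220.6493/1243.8817 = 0.9813.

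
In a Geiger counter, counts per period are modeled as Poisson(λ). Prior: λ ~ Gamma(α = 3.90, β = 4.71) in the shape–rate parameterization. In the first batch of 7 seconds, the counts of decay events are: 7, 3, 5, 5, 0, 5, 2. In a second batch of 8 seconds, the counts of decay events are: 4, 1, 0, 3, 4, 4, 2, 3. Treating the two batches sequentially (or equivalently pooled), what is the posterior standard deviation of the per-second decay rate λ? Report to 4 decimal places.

0.3655

With a Gamma(shape α, rate β) prior, the Poisson likelihood is conjugate: the posterior is Gamma(α + ΣXᵢ, β + n).
Batch 1: sum of counts S = 27 over n = 7 seconds.
After batch 1: Gamma(α+S, β+n) = Gamma(3.90+27, 4.71+7) = Gamma(30.90, 11.71).
Batch 2: sum of counts S = 21 over n = 8 seconds.
After batch 2: Gamma(α+S, β+n) = Gamma(30.90+21, 11.71+8) = Gamma(51.90, 19.71).
SD = √α/β = √51.90/19.71 = 0.3655.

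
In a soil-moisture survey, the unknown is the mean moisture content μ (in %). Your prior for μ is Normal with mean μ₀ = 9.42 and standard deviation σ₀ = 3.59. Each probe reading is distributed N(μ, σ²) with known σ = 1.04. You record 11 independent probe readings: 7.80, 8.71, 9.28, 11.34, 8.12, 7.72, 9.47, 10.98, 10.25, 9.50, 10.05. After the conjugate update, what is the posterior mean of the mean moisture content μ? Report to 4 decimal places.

9.3839

For Normal data with known variance σ², a Normal(μ₀, σ₀²) prior on μ is conjugate. Posterior precision = 1/σ₀² + n/σ²; posterior mean is the precision-weighted average of μ₀ and x̄.
Σxᵢ = 7.80 + 8.71 + 9.28 + 11.34 + 8.12 + 7.72 + 9.47 + 10.98 + 10.25 + 9.50 + 10.05 = 103.22, so n·x̄ = 103.22.
σ₀² = 3.59² = 12.8881, σ² = 1.04² = 1.0816; σ² + n·σ₀² = 1.0816 + 11·12.8881 = 142.8507.
Posterior mean = (μ₀/σ₀² + n·x̄/σ²)/(1/σ₀² + n/σ²) = (σ²·μ₀ + σ₀²·n·x̄)/(σ² + n·σ₀²) = (1.0816·9.42 + 12.8881·103.22)/142.8507 = 1340.498354/142.8507 = 9.3839.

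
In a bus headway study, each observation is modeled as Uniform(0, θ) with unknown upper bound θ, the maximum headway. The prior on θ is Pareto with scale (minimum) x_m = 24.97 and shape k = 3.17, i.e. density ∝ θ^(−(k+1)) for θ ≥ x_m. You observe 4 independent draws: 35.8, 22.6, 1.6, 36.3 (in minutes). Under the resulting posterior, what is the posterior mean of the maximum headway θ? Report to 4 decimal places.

42.1833

A Pareto(scale x_m, shape k) prior on the upper bound θ of Uniform(0, θ) is conjugate: posterior is Pareto(max(x_m, max xᵢ), k + n).
Sample maximum = 36.3; prior scale x_m = 24.97 → posterior scale = max = 36.30.
Posterior shape = 3.17 + 4 = 7.17.
E[θ|data] = k·x_m/(k−1) = 7.17·36.30/6.17 = 42.1833.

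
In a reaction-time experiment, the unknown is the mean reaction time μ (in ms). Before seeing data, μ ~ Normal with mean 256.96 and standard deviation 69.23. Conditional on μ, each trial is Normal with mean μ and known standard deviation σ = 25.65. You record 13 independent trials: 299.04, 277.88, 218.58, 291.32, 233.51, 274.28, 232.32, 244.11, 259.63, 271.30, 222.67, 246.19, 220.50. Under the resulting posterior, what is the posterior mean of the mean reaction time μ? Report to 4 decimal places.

253.2187

For Normal data with known variance σ², a Normal(μ₀, σ₀²) prior on μ is conjugate. Posterior precision = 1/σ₀² + n/σ²; posterior mean is the precision-weighted average of μ₀ and x̄.
Σxᵢ = 299.04 + 277.88 + 218.58 + 291.32 + 233.51 + 274.28 + 232.32 + 244.11 + 259.63 + 271.30 + 222.67 + 246.19 + 220.50 = 3291.33, so n·x̄ = 3291.33.
σ₀² = 69.23² = 4792.7929, σ² = 25.65² = 657.9225; σ² + n·σ₀² = 657.9225 + 13·4792.7929 = 62964.2302.
Posterior mean = (μ₀/σ₀² + n·x̄/σ²)/(1/σ₀² + n/σ²) = (σ²·μ₀ + σ₀²·n·x̄)/(σ² + n·σ₀²) = (657.9225·256.96 + 4792.7929·3291.33)/62964.2302 = 15943722.821157/62964.2302 = 253.2187.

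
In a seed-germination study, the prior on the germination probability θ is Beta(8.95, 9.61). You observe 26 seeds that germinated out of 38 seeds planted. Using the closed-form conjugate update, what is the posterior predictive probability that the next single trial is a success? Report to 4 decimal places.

0.6179

The Beta prior is conjugate to a Binomial/Bernoulli likelihood; the update adds successes to α and failures to β.
Posterior: Beta(α+k, β+n−k) = Beta(8.95+26, 9.61+12) = Beta(34.95, 21.61).
For a single future Bernoulli trial, P(success | data) = α/(α+β) = 0.6179.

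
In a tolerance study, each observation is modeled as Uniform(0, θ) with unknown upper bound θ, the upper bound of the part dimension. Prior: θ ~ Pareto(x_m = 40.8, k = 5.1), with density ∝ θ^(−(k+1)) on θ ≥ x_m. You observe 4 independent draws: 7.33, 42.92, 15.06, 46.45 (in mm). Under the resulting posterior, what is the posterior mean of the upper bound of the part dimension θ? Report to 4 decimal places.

52.1846

A Pareto(scale x_m, shape k) prior on the upper bound θ of Uniform(0, θ) is conjugate: posterior is Pareto(max(x_m, max xᵢ), k + n).
Sample maximum = 46.45; prior scale x_m = 40.8 → posterior scale = max = 46.45.
Posterior shape = 5.1 + 4 = 9.1.
E[θ|data] = k·x_m/(k−1) = 9.1·46.45/8.1 = 52.1846.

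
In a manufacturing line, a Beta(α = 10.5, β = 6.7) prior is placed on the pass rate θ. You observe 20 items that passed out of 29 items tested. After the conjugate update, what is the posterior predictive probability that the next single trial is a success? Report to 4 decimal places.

0.6602

The Beta prior is conjugate to a Binomial/Bernoulli likelihood; the update adds successes to α and failures to β.
Posterior: Beta(α+k, β+n−k) = Beta(10.5+20, 6.7+9) = Beta(30.5, 15.7).
For a single future Bernoulli trial, P(success | data) = α/(α+β) = 0.6602.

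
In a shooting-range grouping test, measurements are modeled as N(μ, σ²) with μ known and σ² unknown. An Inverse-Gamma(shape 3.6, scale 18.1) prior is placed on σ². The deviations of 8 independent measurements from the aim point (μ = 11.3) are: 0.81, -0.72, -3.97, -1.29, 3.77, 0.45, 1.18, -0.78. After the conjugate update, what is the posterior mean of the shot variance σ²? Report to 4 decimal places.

With known mean μ and an Inverse-Gamma(α, β) prior on σ², the Normal likelihood is conjugate: posterior is Inv-Gamma(α + n/2, β + Σ(xᵢ−μ)²/2).
Σ(xᵢ−μ)² = (0.81)² + (-0.72)² + (-3.97)² + (-1.29)² + (3.77)² + (0.45)² + (1.18)² + (-0.78)² = 35.0157.
Posterior: Inv-Gamma(3.6 + 8/2, 18.1 + 35.0157/2) = Inv-Gamma(7.60, 35.60785).
E[σ²|data] = β/(α−1) = 35.60785/6.60 = 5.3951.

5.3951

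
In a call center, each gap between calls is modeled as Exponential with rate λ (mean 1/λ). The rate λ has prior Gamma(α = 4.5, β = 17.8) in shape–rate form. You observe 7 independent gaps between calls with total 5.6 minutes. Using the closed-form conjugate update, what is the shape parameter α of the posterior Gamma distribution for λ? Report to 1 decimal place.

11.5

With a Gamma(shape α, rate β) prior on the exponential rate λ, the posterior after n observations with total T = Σxᵢ is Gamma(α+n, β+T).
Posterior: Gamma(4.5+7, 17.8+5.6) = Gamma(11.5, 23.4).
Posterior α = 11.5.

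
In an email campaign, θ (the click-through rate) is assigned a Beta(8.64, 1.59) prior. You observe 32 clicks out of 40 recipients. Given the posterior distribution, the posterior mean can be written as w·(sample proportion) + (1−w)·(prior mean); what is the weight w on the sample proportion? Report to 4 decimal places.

The Beta prior is conjugate to a Binomial/Bernoulli likelihood; the update adds successes to α and failures to β.
Posterior mean = (α₀+k)/(α₀+β₀+n) = [n/(α₀+β₀+n)]·(k/n) + [(α₀+β₀)/(α₀+β₀+n)]·α₀/(α₀+β₀), so only n and the prior enter the weight.
The weight on the data is w = n/(α₀+β₀+n) = 40/(8.64+1.59+40) = 40/50.23 = 0.7963.

0.7963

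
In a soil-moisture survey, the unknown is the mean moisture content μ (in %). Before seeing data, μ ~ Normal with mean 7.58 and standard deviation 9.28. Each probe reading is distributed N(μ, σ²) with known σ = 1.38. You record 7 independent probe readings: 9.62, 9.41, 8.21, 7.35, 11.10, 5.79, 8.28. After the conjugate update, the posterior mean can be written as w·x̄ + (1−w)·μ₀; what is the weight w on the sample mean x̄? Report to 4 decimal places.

0.9969

For Normal data with known variance σ², a Normal(μ₀, σ₀²) prior on μ is conjugate. Posterior precision = 1/σ₀² + n/σ²; posterior mean is the precision-weighted average of μ₀ and x̄.
σ₀² = 9.28² = 86.1184, σ² = 1.38² = 1.9044. Prior precision 1/σ₀² = 1/86.1184; data precision n/σ² = 7/1.9044.
w = (n/σ²)/(1/σ₀² + n/σ²) = n·σ₀²/(σ² + n·σ₀²) = 7·86.1184/(1.9044 + 7·86.1184) = 602.8288/604.7332 = 0.9969.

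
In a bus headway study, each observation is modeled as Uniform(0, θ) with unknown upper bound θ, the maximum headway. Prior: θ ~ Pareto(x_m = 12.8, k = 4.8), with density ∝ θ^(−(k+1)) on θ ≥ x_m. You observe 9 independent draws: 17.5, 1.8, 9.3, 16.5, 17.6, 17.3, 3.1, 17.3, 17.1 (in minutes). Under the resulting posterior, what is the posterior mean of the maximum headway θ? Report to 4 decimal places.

18.9750

A Pareto(scale x_m, shape k) prior on the upper bound θ of Uniform(0, θ) is conjugate: posterior is Pareto(max(x_m, max xᵢ), k + n).
Sample maximum = 17.6; prior scale x_m = 12.8 → posterior scale = max = 17.6.
Posterior shape = 4.8 + 9 = 13.8.
E[θ|data] = k·x_m/(k−1) = 13.8·17.6/12.8 = 18.9750.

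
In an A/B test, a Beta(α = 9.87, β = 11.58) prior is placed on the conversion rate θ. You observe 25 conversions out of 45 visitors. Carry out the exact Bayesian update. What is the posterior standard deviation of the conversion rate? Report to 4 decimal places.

0.0608

The Beta prior is conjugate to a Binomial/Bernoulli likelihood; the update adds successes to α and failures to β.
Posterior: Beta(α+k, β+n−k) = Beta(9.87+25, 11.58+20) = Beta(34.87, 31.58).
Var = αβ/((α+β)²(α+β+1)) = 34.87·31.58/(66.45²·67.45) = 0.00369736; SD = √0.00369736 = 0.0608.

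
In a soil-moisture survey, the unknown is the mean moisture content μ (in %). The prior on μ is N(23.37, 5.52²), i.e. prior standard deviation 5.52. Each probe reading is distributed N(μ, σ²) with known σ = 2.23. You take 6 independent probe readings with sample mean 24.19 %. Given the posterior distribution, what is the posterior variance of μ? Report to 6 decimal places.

For Normal data with known variance σ², a Normal(μ₀, σ₀²) prior on μ is conjugate. Posterior precision = 1/σ₀² + n/σ²; posterior mean is the precision-weighted average of μ₀ and x̄.
σ₀² = 5.52² = 30.4704, σ² = 2.23² = 4.9729; σ² + n·σ₀² = 4.9729 + 6·30.4704 = 187.7953.
Posterior precision = 1/σ₀² + n/σ² = 1/30.4704 + 6/4.9729 = (σ² + n·σ₀²)/(σ₀²σ²) = 187.7953/(30.4704·4.9729); posterior variance σₙ² = σ₀²σ²/(σ² + n·σ₀²) = 30.4704·4.9729/187.7953 = 0.806869.

0.806869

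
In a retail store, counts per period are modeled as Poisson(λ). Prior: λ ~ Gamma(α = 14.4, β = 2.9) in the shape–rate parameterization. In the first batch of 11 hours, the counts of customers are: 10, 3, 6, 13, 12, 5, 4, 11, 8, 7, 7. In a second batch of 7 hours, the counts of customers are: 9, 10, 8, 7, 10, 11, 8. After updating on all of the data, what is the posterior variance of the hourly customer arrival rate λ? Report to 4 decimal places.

With a Gamma(shape α, rate β) prior, the Poisson likelihood is conjugate: the posterior is Gamma(α + ΣXᵢ, β + n).
Batch 1: sum of counts S = 86 over n = 11 hours.
After batch 1: Gamma(α+S, β+n) = Gamma(14.4+86, 2.9+11) = Gamma(100.4, 13.9).
Batch 2: sum of counts S = 63 over n = 7 hours.
After batch 2: Gamma(α+S, β+n) = Gamma(100.4+63, 13.9+7) = Gamma(163.4, 20.9).
Var = α/β² = 163.4/20.9² = 0.3741.

0.3741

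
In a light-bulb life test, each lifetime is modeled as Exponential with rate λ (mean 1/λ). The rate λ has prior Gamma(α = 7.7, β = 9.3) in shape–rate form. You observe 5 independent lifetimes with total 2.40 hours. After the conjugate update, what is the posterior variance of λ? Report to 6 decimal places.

0.092775

With a Gamma(shape α, rate β) prior on the exponential rate λ, the posterior after n observations with total T = Σxᵢ is Gamma(α+n, β+T).
Posterior: Gamma(7.7+5, 9.3+2.40) = Gamma(12.7, 11.70).
Var = α/β² = 0.092775.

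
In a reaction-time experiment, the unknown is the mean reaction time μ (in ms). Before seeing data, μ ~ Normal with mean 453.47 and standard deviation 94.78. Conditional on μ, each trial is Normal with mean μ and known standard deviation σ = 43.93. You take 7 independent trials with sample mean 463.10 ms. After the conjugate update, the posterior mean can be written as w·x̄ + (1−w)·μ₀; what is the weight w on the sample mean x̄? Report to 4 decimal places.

For Normal data with known variance σ², a Normal(μ₀, σ₀²) prior on μ is conjugate. Posterior precision = 1/σ₀² + n/σ²; posterior mean is the precision-weighted average of μ₀ and x̄.
σ₀² = 94.78² = 8983.2484, σ² = 43.93² = 1929.8449. Prior precision 1/σ₀² = 1/8983.2484; data precision n/σ² = 7/1929.8449.
w = (n/σ²)/(1/σ₀² + n/σ²) = n·σ₀²/(σ² + n·σ₀²) = 7·8983.2484/(1929.8449 + 7·8983.2484) = 62882.7388/64812.5837 = 0.9702.

0.9702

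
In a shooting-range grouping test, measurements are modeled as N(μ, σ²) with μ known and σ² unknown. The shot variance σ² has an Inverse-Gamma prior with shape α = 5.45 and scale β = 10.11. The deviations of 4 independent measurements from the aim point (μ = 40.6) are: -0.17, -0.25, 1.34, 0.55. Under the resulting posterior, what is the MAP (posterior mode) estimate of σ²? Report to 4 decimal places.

With known mean μ and an Inverse-Gamma(α, β) prior on σ², the Normal likelihood is conjugate: posterior is Inv-Gamma(α + n/2, β + Σ(xᵢ−μ)²/2).
Σ(xᵢ−μ)² = (-0.17)² + (-0.25)² + (1.34)² + (0.55)² = 2.1895.
Posterior: Inv-Gamma(5.45 + 4/2, 10.11 + 2.1895/2) = Inv-Gamma(7.45, 11.20475).
Mode = β/(α+1) = 11.20475/8.45 = 1.3260.

1.3260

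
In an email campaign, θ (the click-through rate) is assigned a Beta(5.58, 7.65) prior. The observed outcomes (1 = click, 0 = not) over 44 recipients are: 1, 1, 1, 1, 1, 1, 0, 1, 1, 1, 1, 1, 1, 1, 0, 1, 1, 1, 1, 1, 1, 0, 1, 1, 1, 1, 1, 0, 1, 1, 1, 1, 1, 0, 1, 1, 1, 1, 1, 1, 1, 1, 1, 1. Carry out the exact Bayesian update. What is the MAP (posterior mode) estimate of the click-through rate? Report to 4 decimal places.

0.7891

The Beta prior is conjugate to a Binomial/Bernoulli likelihood; the update adds successes to α and failures to β.
Posterior: Beta(α+k, β+n−k) = Beta(5.58+39, 7.65+5) = Beta(44.58, 12.65).
Mode of Beta(a,b) for a,b>1 is (a−1)/(a+b−2) = 43.58/55.23 = 0.7891.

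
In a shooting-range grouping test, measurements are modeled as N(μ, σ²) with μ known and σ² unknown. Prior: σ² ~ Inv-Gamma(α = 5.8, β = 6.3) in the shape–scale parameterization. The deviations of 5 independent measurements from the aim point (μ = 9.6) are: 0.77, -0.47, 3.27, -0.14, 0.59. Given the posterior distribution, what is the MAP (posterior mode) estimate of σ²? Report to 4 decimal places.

1.3158

With known mean μ and an Inverse-Gamma(α, β) prior on σ², the Normal likelihood is conjugate: posterior is Inv-Gamma(α + n/2, β + Σ(xᵢ−μ)²/2).
Σ(xᵢ−μ)² = (0.77)² + (-0.47)² + (3.27)² + (-0.14)² + (0.59)² = 11.8744.
Posterior: Inv-Gamma(5.8 + 5/2, 6.3 + 11.8744/2) = Inv-Gamma(8.30, 12.23720).
Mode = β/(α+1) = 12.23720/9.30 = 1.3158.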